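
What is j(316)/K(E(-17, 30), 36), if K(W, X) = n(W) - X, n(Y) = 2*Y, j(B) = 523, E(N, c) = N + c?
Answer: -523/10 ≈ -52.300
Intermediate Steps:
K(W, X) = -X + 2*W (K(W, X) = 2*W - X = -X + 2*W)
j(316)/K(E(-17, 30), 36) = 523/(-1*36 + 2*(-17 + 30)) = 523/(-36 + 2*13) = 523/(-36 + 26) = 523/(-10) = 523*(-1/10) = -523/10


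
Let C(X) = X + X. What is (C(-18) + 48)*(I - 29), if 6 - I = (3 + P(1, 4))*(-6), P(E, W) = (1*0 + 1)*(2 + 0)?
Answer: 84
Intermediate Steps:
P(E, W) = 2 (P(E, W) = (0 + 1)*2 = 1*2 = 2)
C(X) = 2*X
I = 36 (I = 6 - (3 + 2)*(-6) = 6 - 5*(-6) = 6 - 1*(-30) = 6 + 30 = 36)
(C(-18) + 48)*(I - 29) = (2*(-18) + 48)*(36 - 29) = (-36 + 48)*7 = 12*7 = 84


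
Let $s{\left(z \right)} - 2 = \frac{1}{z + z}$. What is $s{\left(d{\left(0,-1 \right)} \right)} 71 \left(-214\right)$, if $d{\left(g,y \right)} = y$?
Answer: $-22791$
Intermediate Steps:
$s{\left(z \right)} = 2 + \frac{1}{2 z}$ ($s{\left(z \right)} = 2 + \frac{1}{z + z} = 2 + \frac{1}{2 z}$)
$s{\left(d{\left(0,-1 \right)} \right)} 71 \left(-214\right) = \left(2 + \frac{1}{2 \left(-1\right)}\right) 71 \left(-214\right) = \left(2 + \frac{1}{2} \left(-1\right)\right) 71 \left(-214\right) = \left(2 - \frac{1}{2}\right) 71 \left(-214\right) = \frac{3}{2} \cdot 71 \left(-214\right) = \frac{213}{2} \left(-214\right) = -22791$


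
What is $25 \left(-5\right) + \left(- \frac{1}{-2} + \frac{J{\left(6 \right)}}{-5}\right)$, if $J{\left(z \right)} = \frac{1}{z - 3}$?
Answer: $- \frac{3737}{30} \approx -124.57$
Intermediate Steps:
$J{\left(z \right)} = \frac{1}{-3 + z}$
$25 \left(-5\right) + \left(- \frac{1}{-2} + \frac{J{\left(6 \right)}}{-5}\right) = 25 \left(-5\right) + \left(- \frac{1}{-2} + \frac{1}{\left(-3 + 6\right) \left(-5\right)}\right) = -125 + \left(\left(-1\right) \left(- \frac{1}{2}\right) + \frac{1}{3} \left(- \frac{1}{5}\right)\right) = -125 + \left(\frac{1}{2} + \frac{1}{3} \left(- \frac{1}{5}\right)\right) = -125 + \left(\frac{1}{2} - \frac{1}{15}\right) = -125 + \frac{13}{30} = - \frac{3737}{30}$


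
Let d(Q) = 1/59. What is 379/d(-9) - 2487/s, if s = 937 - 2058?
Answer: 25069168/1121 ≈ 22363.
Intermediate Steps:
s = -1121
d(Q) = 1/59
379/d(-9) - 2487/s = 379/(1/59) - 2487/(-1121) = 379*59 - 2487*(-1/1121) = 22361 + 2487/1121 = 25069168/1121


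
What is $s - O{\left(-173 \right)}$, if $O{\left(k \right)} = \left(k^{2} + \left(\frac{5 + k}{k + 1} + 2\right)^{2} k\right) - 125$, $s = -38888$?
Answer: $- \frac{124177076}{1849} \approx -67159.0$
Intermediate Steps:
$O{\left(k \right)} = -125 + k^{2} + k \left(2 + \frac{5 + k}{1 + k}\right)^{2}$ ($O{\left(k \right)} = \left(k^{2} + \left(\frac{5 + k}{1 + k} + 2\right)^{2} k\right) - 125 = \left(k^{2} + \left(2 + \frac{5 + k}{1 + k}\right)^{2} k\right) - 125 = \left(k^{2} + k \left(2 + \frac{5 + k}{1 + k}\right)^{2}\right) - 125 = -125 + k^{2} + k \left(2 + \frac{5 + k}{1 + k}\right)^{2}$)
$s - O{\left(-173 \right)} = -38888 - \left(-125 + \left(-173\right)^{2} - \frac{173 \left(7 + 3 \left(-173\right)\right)^{2}}{\left(1 - 173\right)^{2}}\right) = -38888 - \left(-125 + 29929 - \frac{173 \left(7 - 519\right)^{2}}{29584}\right) = -38888 - \left(-125 + 29929 - \frac{173 \left(-512\right)^{2}}{29584}\right) = -38888 - \left(-125 + 29929 - \frac{173}{29584} \cdot 262144\right) = -38888 - \left(-125 + 29929 - \frac{2834432}{1849}\right) = -38888 - \frac{52273164}{1849} = - \frac{124177076}{1849}$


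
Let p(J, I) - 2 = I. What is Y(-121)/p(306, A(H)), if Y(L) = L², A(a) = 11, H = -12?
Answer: 14641/13 ≈ 1126.2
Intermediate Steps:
p(J, I) = 2 + I
Y(-121)/p(306, A(H)) = (-121)²/(2 + 11) = 14641/13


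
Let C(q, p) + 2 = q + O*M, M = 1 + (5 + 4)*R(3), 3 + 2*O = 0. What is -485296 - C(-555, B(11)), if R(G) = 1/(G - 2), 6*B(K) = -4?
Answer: -484724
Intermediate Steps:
O = -3/2 (O = -3/2 + (½)*0 = -3/2 + 0 = -3/2 ≈ -1.5000)
B(K) = -⅔ (B(K) = (⅙)*(-4) = -⅔)
R(G) = 1/(-2 + G)
M = 10 (M = 1 + (5 + 4)/(-2 + 3) = 1 + 9/1 = 1 + 9*1 = 1 + 9 = 10)
C(q, p) = -17 + q (C(q, p) = -2 + (q - 3/2*10) = -2 + (q - 15) = -2 + (-15 + q) = -17 + q)
-485296 - C(-555, B(11)) = -485296 - (-17 - 555) = -485296 - 1*(-572) = -485296 + 572 = -484724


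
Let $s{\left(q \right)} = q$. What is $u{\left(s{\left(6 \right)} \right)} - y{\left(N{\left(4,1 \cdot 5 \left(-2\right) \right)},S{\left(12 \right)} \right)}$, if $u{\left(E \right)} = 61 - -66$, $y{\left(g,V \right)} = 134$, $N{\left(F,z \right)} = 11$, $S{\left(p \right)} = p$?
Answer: $-7$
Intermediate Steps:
$u{\left(E \right)} = 127$ ($u{\left(E \right)} = 61 + 66 = 127$)
$u{\left(s{\left(6 \right)} \right)} - y{\left(N{\left(4,1 \cdot 5 \left(-2\right) \right)},S{\left(12 \right)} \right)} = 127 - 134 = -7$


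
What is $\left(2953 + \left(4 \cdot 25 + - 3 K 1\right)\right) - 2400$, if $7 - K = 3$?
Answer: $641$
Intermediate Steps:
$K = 4$ ($K = 7 - 3 = 4$)
$\left(2953 + \left(4 \cdot 25 + - 3 K 1\right)\right) - 2400 = \left(2953 + \left(4 \cdot 25 + \left(-3\right) 4 \cdot 1\right)\right) - 2400 = \left(2953 + \left(100 - 12\right)\right) - 2400 = \left(2953 + 88\right) - 2400 = 3041 - 2400 = 641$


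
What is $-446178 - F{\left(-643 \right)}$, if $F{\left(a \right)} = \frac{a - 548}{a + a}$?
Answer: $- \frac{573786099}{1286} \approx -4.4618 \cdot 10^{5}$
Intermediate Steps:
$F{\left(a \right)} = \frac{-548 + a}{2 a}$
$-446178 - F{\left(-643 \right)} = -446178 - \frac{-548 - 643}{2 \left(-643\right)} = -446178 - \frac{1}{2} \left(- \frac{1}{643}\right) \left(-1191\right) = -446178 - \frac{1191}{1286} = - \frac{573786099}{1286}$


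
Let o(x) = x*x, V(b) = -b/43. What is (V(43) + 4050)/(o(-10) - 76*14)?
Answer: -4049/964 ≈ -4.2002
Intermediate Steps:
V(b) = -b/43
o(x) = x²
(V(43) + 4050)/(o(-10) - 76*14) = (-1/43*43 + 4050)/((-10)² - 76*14) = (-1 + 4050)/(100 - 1064) = 4049/(-964) = 4049*(-1/964) = -4049/964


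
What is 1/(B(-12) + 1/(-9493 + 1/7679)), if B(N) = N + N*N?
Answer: 72896746/9622362793 ≈ 0.0075758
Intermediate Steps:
B(N) = N + N**2
1/(B(-12) + 1/(-9493 + 1/7679)) = 1/(-12*(1 - 12) + 1/(-9493 + 1/7679)) = 1/(-12*(-11) + 1/(-9493 + 1/7679)) = 1/(132 + 1/(-72896746/7679)) = 1/(132 - 7679/72896746) = 1/(9622362793/72896746) = 72896746/9622362793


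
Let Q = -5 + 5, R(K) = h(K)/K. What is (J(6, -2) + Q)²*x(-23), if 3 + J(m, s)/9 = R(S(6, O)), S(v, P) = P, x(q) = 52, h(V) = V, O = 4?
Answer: 16848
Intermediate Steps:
R(K) = 1 (R(K) = K/K = 1)
J(m, s) = -18 (J(m, s) = -27 + 9*1 = -27 + 9 = -18)
Q = 0
(J(6, -2) + Q)²*x(-23) = (-18 + 0)²*52 = (-18)²*52 = 324*52 = 16848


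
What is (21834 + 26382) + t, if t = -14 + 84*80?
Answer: 54922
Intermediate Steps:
t = 6706 (t = -14 + 6720 = 6706)
(21834 + 26382) + t = (21834 + 26382) + 6706 = 48216 + 6706 = 54922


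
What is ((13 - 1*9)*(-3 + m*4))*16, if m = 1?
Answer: 64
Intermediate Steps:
((13 - 1*9)*(-3 + m*4))*16 = ((13 - 1*9)*(-3 + 1*4))*16 = ((13 - 9)*(-3 + 4))*16 = (4*1)*16 = 4*16 = 64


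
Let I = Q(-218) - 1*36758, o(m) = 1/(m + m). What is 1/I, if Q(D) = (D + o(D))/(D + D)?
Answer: -190096/6987453719 ≈ -2.7205e-5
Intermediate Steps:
o(m) = 1/(2*m)
Q(D) = (D + 1/(2*D))/(2*D) (Q(D) = (D + 1/(2*D))/(D + D) = (D + 1/(2*D))/((2*D)) = (D + 1/(2*D))*(1/(2*D)) = (D + 1/(2*D))/(2*D))
I = -6987453719/190096 (I = (½ + (¼)/(-218)²) - 1*36758 = (½ + (¼)*(1/47524)) - 36758 = (½ + 1/190096) - 36758 = 95049/190096 - 36758 = -6987453719/190096 ≈ -36758.)
1/I = 1/(-6987453719/190096) = -190096/6987453719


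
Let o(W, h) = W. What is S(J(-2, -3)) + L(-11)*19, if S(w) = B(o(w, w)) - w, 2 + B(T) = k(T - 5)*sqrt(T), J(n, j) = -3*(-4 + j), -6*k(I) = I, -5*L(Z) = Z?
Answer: 94/5 - 8*sqrt(21)/3 ≈ 6.5798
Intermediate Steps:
L(Z) = -Z/5
k(I) = -I/6
J(n, j) = 12 - 3*j
B(T) = -2 + sqrt(T)*(5/6 - T/6) (B(T) = -2 + (-(T - 5)/6)*sqrt(T) = -2 + (-(-5 + T)/6)*sqrt(T) = -2 + (5/6 - T/6)*sqrt(T) = -2 + sqrt(T)*(5/6 - T/6))
S(w) = -2 - w + sqrt(w)*(5 - w)/6 (S(w) = (-2 + sqrt(w)*(5 - w)/6) - w = -2 - w + sqrt(w)*(5 - w)/6)
S(J(-2, -3)) + L(-11)*19 = (-2 - (12 - 3*(-3)) - sqrt(12 - 3*(-3))*(-5 + (12 - 3*(-3)))/6) - 1/5*(-11)*19 = (-2 - (12 + 9) - sqrt(12 + 9)*(-5 + (12 + 9))/6) + (11/5)*19 = (-2 - 1*21 - sqrt(21)*(-5 + 21)/6) + 209/5 = (-2 - 21 - 1/6*sqrt(21)*16) + 209/5 = (-2 - 21 - 8*sqrt(21)/3) + 209/5 = (-23 - 8*sqrt(21)/3) + 209/5 = 94/5 - 8*sqrt(21)/3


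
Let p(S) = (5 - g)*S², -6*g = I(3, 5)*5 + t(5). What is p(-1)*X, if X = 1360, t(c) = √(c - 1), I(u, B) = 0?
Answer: 21760/3 ≈ 7253.3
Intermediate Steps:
t(c) = √(-1 + c)
g = -⅓ (g = -(0*5 + √(-1 + 5))/6 = -(0 + √4)/6 = -(0 + 2)/6 = -⅙*2 = -⅓ ≈ -0.33333)
p(S) = 16*S²/3 (p(S) = (5 - 1*(-⅓))*S² = (5 + ⅓)*S² = 16*S²/3)
p(-1)*X = ((16/3)*(-1)²)*1360 = ((16/3)*1)*1360 = (16/3)*1360 = 21760/3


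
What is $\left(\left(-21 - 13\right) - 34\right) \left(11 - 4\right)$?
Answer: $-476$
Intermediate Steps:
$\left(\left(-21 - 13\right) - 34\right) \left(11 - 4\right) = \left(-34 - 34\right) \left(11 - 4\right) = \left(-68\right) 7 = -476$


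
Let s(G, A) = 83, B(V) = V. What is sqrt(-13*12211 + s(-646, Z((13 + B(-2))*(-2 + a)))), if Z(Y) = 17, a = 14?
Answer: 2*I*sqrt(39665) ≈ 398.32*I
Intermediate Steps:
sqrt(-13*12211 + s(-646, Z((13 + B(-2))*(-2 + a)))) = sqrt(-13*12211 + 83) = sqrt(-158743 + 83) = sqrt(-158660) = 2*I*sqrt(39665)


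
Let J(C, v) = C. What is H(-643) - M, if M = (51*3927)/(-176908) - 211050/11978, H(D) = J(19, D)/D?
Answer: 12754784906651/681259793716 ≈ 18.722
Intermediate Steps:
H(D) = 19/D
M = -19867675653/1059502012 (M = 200277*(-1/176908) - 211050*1/11978 = -200277/176908 - 105525/5989 = -19867675653/1059502012 ≈ -18.752)
H(-643) - M = 19/(-643) - 1*(-19867675653/1059502012) = 19*(-1/643) + 19867675653/1059502012 = -19/643 + 19867675653/1059502012 = 12754784906651/681259793716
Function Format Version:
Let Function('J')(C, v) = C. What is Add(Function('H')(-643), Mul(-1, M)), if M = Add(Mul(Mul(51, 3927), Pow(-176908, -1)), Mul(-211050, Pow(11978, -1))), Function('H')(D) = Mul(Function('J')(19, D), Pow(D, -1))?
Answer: Rational(12754784906651, 681259793716) ≈ 18.722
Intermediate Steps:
Function('H')(D) = Mul(19, Pow(D, -1))
M = Rational(-19867675653, 1059502012) (M = Add(Mul(200277, Rational(-1, 176908)), Mul(-211050, Rational(1, 11978))) = Add(Rational(-200277, 176908), Rational(-105525, 5989)) = Rational(-19867675653, 1059502012) ≈ -18.752)
Add(Function('H')(-643), Mul(-1, M)) = Add(Mul(19, Pow(-643, -1)), Mul(-1, Rational(-19867675653, 1059502012))) = Add(Mul(19, Rational(-1, 643)), Rational(19867675653, 1059502012)) = Add(Rational(-19, 643), Rational(19867675653, 1059502012)) = Rational(12754784906651, 681259793716)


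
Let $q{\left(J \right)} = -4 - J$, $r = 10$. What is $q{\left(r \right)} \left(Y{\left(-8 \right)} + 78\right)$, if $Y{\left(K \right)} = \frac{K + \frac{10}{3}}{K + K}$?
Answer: $- \frac{13153}{12} \approx -1096.1$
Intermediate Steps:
$Y{\left(K \right)} = \frac{\frac{10}{3} + K}{2 K}$ ($Y{\left(K \right)} = \frac{K + 10 \cdot \frac{1}{3}}{2 K} = \left(K + \frac{10}{3}\right) \frac{1}{2 K} = \left(\frac{10}{3} + K\right) \frac{1}{2 K} = \frac{\frac{10}{3} + K}{2 K}$)
$q{\left(r \right)} \left(Y{\left(-8 \right)} + 78\right) = \left(-4 - 10\right) \left(\frac{10 + 3 \left(-8\right)}{6 \left(-8\right)} + 78\right) = \left(-4 - 10\right) \left(\frac{1}{6} \left(- \frac{1}{8}\right) \left(10 - 24\right) + 78\right) = - 14 \left(\frac{1}{6} \left(- \frac{1}{8}\right) \left(-14\right) + 78\right) = - 14 \left(\frac{7}{24} + 78\right) = \left(-14\right) \frac{1879}{24} = - \frac{13153}{12}$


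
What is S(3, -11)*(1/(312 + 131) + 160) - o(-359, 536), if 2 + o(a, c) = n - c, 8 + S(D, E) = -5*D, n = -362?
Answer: -1231563/443 ≈ -2780.1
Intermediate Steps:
S(D, E) = -8 - 5*D
o(a, c) = -364 - c (o(a, c) = -2 + (-362 - c) = -364 - c)
S(3, -11)*(1/(312 + 131) + 160) - o(-359, 536) = (-8 - 5*3)*(1/(312 + 131) + 160) - (-364 - 1*536) = (-8 - 15)*(1/443 + 160) - (-364 - 536) = -23*(1/443 + 160) - 1*(-900) = -23*70881/443 + 900 = -1630263/443 + 900 = -1231563/443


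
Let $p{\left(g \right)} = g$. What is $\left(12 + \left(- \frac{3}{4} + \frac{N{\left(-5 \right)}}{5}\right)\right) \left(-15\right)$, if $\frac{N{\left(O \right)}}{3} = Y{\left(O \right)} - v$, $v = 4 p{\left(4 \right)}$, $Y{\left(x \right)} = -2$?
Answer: $- \frac{27}{4} \approx -6.75$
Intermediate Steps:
$v = 16$ ($v = 4 \cdot 4 = 16$)
$N{\left(O \right)} = -54$ ($N{\left(O \right)} = 3 \left(-2 - 16\right) = 3 \left(-18\right) = -54$)
$\left(12 + \left(- \frac{3}{4} + \frac{N{\left(-5 \right)}}{5}\right)\right) \left(-15\right) = \left(12 - \left(\frac{3}{4} + \frac{54}{5}\right)\right) \left(-15\right) = \left(12 - \frac{231}{20}\right) \left(-15\right) = \frac{9}{20} \left(-15\right) = - \frac{27}{4}$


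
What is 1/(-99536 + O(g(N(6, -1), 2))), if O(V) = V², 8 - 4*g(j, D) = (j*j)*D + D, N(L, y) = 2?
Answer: -4/398143 ≈ -1.0047e-5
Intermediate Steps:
g(j, D) = 2 - D/4 - D*j²/4 (g(j, D) = 2 - ((j*j)*D + D)/4 = 2 - (j²*D + D)/4 = 2 - (D*j² + D)/4 = 2 - (D + D*j²)/4 = 2 + (-D/4 - D*j²/4) = 2 - D/4 - D*j²/4)
1/(-99536 + O(g(N(6, -1), 2))) = 1/(-99536 + (2 - ¼*2 - ¼*2*2²)²) = 1/(-99536 + (2 - ½ - ¼*2*4)²) = 1/(-99536 + (2 - ½ - 2)²) = 1/(-99536 + (-½)²) = 1/(-99536 + ¼) = 1/(-398143/4) = -4/398143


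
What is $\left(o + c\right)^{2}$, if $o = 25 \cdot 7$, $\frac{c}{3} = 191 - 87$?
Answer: $237169$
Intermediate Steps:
$c = 312$ ($c = 3 \left(191 - 87\right) = 3 \cdot 104 = 312$)
$o = 175$
$\left(o + c\right)^{2} = \left(175 + 312\right)^{2} = 487^{2} = 237169$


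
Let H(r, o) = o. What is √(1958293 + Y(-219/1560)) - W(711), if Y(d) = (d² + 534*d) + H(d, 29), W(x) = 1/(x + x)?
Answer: -1/1422 + √529510003489/520 ≈ 1399.4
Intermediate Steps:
W(x) = 1/(2*x)
Y(d) = 29 + d² + 534*d (Y(d) = (d² + 534*d) + 29 = 29 + d² + 534*d)
√(1958293 + Y(-219/1560)) - W(711) = √(1958293 + (29 + (-219/1560)² + 534*(-219/1560))) - 1/(2*711) = √(1958293 + (29 + (-219*1/1560)² + 534*(-219*1/1560))) - 1/(2*711) = √(1958293 + (29 + (-73/520)² + 534*(-73/520))) - 1*1/1422 = √(1958293 + (29 + 5329/270400 - 19491/260)) - 1/1422 = √(1958293 - 12423711/270400) - 1/1422 = √(529510003489/270400) - 1/1422 = √529510003489/520 - 1/1422 = -1/1422 + √529510003489/520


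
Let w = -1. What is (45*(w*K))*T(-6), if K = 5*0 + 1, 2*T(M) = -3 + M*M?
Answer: -1485/2 ≈ -742.50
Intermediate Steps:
T(M) = -3/2 + M²/2 (T(M) = (-3 + M*M)/2 = (-3 + M²)/2 = -3/2 + M²/2)
K = 1 (K = 0 + 1 = 1)
(45*(w*K))*T(-6) = (45*(-1*1))*(-3/2 + (½)*(-6)²) = (45*(-1))*(-3/2 + (½)*36) = -45*(-3/2 + 18) = -45*33/2 = -1485/2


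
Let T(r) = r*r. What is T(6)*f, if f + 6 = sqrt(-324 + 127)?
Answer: -216 + 36*I*sqrt(197) ≈ -216.0 + 505.28*I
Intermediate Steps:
f = -6 + I*sqrt(197) (f = -6 + sqrt(-324 + 127) = -6 + sqrt(-197) = -6 + I*sqrt(197) ≈ -6.0 + 14.036*I)
T(r) = r**2
T(6)*f = 6**2*(-6 + I*sqrt(197)) = 36*(-6 + I*sqrt(197)) = -216 + 36*I*sqrt(197)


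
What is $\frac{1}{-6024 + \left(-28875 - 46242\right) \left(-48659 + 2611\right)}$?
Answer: $\frac{1}{3458981592} \approx 2.891 \cdot 10^{-10}$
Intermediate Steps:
$\frac{1}{-6024 + \left(-28875 - 46242\right) \left(-48659 + 2611\right)} = \frac{1}{-6024 - -3458987616} = \frac{1}{-6024 + 3458987616} = \frac{1}{3458981592}$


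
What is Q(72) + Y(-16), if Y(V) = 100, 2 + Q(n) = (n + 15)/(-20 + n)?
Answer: 5183/52 ≈ 99.673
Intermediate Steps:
Q(n) = -2 + (15 + n)/(-20 + n) (Q(n) = -2 + (n + 15)/(-20 + n) = -2 + (15 + n)/(-20 + n))
Q(72) + Y(-16) = (55 - 1*72)/(-20 + 72) + 100 = (55 - 72)/52 + 100 = (1/52)*(-17) + 100 = -17/52 + 100 = 5183/52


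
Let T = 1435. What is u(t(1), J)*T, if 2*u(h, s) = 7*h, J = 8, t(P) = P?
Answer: 10045/2 ≈ 5022.5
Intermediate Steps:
u(h, s) = 7*h/2 (u(h, s) = (7*h)/2 = 7*h/2)
u(t(1), J)*T = ((7/2)*1)*1435 = (7/2)*1435 = 10045/2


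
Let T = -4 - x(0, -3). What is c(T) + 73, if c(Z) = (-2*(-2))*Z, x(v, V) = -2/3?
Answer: 179/3 ≈ 59.667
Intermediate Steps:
x(v, V) = -2/3 (x(v, V) = -2*1/3 = -2/3)
T = -10/3 (T = -4 - 1*(-2/3) = -4 + 2/3 = -10/3 ≈ -3.3333)
c(Z) = 4*Z
c(T) + 73 = 4*(-10/3) + 73 = -40/3 + 73 = 179/3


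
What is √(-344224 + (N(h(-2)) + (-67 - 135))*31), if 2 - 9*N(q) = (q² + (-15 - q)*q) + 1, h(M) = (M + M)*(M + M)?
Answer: I*√3146903/3 ≈ 591.32*I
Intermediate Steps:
h(M) = 4*M² (h(M) = (2*M)*(2*M) = 4*M²)
N(q) = ⅑ - q²/9 - q*(-15 - q)/9 (N(q) = 2/9 - ((q² + (-15 - q)*q) + 1)/9 = 2/9 - ((q² + q*(-15 - q)) + 1)/9 = 2/9 - (1 + q² + q*(-15 - q))/9 = 2/9 + (-⅑ - q²/9 - q*(-15 - q)/9) = ⅑ - q²/9 - q*(-15 - q)/9)
√(-344224 + (N(h(-2)) + (-67 - 135))*31) = √(-344224 + ((⅑ + 5*(4*(-2)²)/3) + (-67 - 135))*31) = √(-344224 + ((⅑ + 5*(4*4)/3) - 202)*31) = √(-344224 + ((⅑ + (5/3)*16) - 202)*31) = √(-344224 + ((⅑ + 80/3) - 202)*31) = √(-344224 + (241/9 - 202)*31) = √(-344224 - 1577/9*31) = √(-344224 - 48887/9) = √(-3146903/9) = I*√3146903/3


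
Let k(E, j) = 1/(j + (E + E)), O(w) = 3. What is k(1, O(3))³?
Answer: 1/125 ≈ 0.0080000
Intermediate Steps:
k(E, j) = 1/(j + 2*E)
k(1, O(3))³ = (1/(3 + 2*1))³ = (1/(3 + 2))³ = (1/5)³ = (⅕)³ = 1/125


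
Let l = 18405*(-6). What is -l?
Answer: 110430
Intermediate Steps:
l = -110430
-l = -1*(-110430) = 110430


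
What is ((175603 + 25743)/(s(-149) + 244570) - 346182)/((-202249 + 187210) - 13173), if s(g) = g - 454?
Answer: 21114195662/1720699251 ≈ 12.271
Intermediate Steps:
s(g) = -454 + g
((175603 + 25743)/(s(-149) + 244570) - 346182)/((-202249 + 187210) - 13173) = ((175603 + 25743)/((-454 - 149) + 244570) - 346182)/((-202249 + 187210) - 13173) = (201346/(-603 + 244570) - 346182)/(-15039 - 13173) = (201346/243967 - 346182)/(-28212) = (201346*(1/243967) - 346182)*(-1/28212) = (201346/243967 - 346182)*(-1/28212) = -84456782648/243967*(-1/28212) = 21114195662/1720699251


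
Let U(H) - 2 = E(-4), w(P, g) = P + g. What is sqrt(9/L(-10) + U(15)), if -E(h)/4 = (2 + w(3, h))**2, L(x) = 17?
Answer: 5*I*sqrt(17)/17 ≈ 1.2127*I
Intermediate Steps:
E(h) = -4*(5 + h)**2 (E(h) = -4*(2 + (3 + h))**2 = -4*(5 + h)**2)
U(H) = -2 (U(H) = 2 - 4*(5 - 4)**2 = 2 - 4*1**2 = 2 - 4*1 = 2 - 4 = -2)
sqrt(9/L(-10) + U(15)) = sqrt(9/17 - 2) = sqrt(-25/17) = 5*I*sqrt(17)/17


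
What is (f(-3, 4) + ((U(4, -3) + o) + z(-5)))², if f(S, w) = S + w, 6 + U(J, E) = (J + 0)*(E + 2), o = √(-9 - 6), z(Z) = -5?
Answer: (14 - I*√15)² ≈ 181.0 - 108.44*I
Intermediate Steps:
o = I*√15 (o = √(-15) = I*√15 ≈ 3.873*I)
U(J, E) = -6 + J*(2 + E) (U(J, E) = -6 + (J + 0)*(E + 2) = -6 + J*(2 + E))
(f(-3, 4) + ((U(4, -3) + o) + z(-5)))² = ((-3 + 4) + (((-6 + 2*4 - 3*4) + I*√15) - 5))² = (1 + (((-6 + 8 - 12) + I*√15) - 5))² = (1 + ((-10 + I*√15) - 5))² = (1 + (-15 + I*√15))² = (-14 + I*√15)²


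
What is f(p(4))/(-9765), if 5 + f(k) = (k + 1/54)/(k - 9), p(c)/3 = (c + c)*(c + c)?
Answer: 39041/96497730 ≈ 0.00040458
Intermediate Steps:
p(c) = 12*c² (p(c) = 3*((c + c)*(c + c)) = 3*((2*c)*(2*c)) = 3*(4*c²) = 12*c²)
f(k) = -5 + (1/54 + k)/(-9 + k) (f(k) = -5 + (k + 1/54)/(k - 9) = -5 + (k + 1/54)/(-9 + k) = -5 + (1/54 + k)/(-9 + k))
f(p(4))/(-9765) = ((2431 - 2592*4²)/(54*(-9 + 12*4²)))/(-9765) = ((2431 - 2592*16)/(54*(-9 + 12*16)))*(-1/9765) = ((2431 - 216*192)/(54*(-9 + 192)))*(-1/9765) = ((1/54)*(2431 - 41472)/183)*(-1/9765) = ((1/54)*(1/183)*(-39041))*(-1/9765) = -39041/9882*(-1/9765) = 39041/96497730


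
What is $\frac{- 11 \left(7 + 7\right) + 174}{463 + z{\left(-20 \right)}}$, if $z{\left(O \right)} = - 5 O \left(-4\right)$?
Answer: $\frac{20}{63} \approx 0.31746$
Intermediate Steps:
$z{\left(O \right)} = 20 O$
$\frac{- 11 \left(7 + 7\right) + 174}{463 + z{\left(-20 \right)}} = \frac{- 11 \left(7 + 7\right) + 174}{463 + 20 \left(-20\right)} = \frac{\left(-11\right) 14 + 174}{463 - 400} = \frac{-154 + 174}{63} = 20 \cdot \frac{1}{63} = \frac{20}{63}$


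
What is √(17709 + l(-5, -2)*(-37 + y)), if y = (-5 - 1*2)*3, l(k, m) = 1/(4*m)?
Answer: √70865/2 ≈ 133.10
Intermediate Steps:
l(k, m) = 1/(4*m)
y = -21 (y = (-5 - 2)*3 = -7*3 = -21)
√(17709 + l(-5, -2)*(-37 + y)) = √(17709 + ((¼)/(-2))*(-37 - 21)) = √(17709 + ((¼)*(-½))*(-58)) = √(17709 - ⅛*(-58)) = √(17709 + 29/4) = √(70865/4) = √70865/2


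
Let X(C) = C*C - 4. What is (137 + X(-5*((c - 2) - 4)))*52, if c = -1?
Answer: 70616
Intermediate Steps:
X(C) = -4 + C² (X(C) = C² - 4 = -4 + C²)
(137 + X(-5*((c - 2) - 4)))*52 = (137 + (-4 + (-5*((-1 - 2) - 4))²))*52 = (137 + (-4 + (-5*(-3 - 4))²))*52 = (137 + (-4 + (-5*(-7))²))*52 = (137 + (-4 + 35²))*52 = (137 + (-4 + 1225))*52 = (137 + 1221)*52 = 1358*52 = 70616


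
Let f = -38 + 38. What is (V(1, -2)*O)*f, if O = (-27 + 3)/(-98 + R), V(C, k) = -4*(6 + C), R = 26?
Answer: 0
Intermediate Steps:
V(C, k) = -24 - 4*C
f = 0
O = ⅓ (O = (-27 + 3)/(-98 + 26) = -24/(-72) = -24*(-1/72) = ⅓ ≈ 0.33333)
(V(1, -2)*O)*f = ((-24 - 4*1)*(⅓))*0 = ((-24 - 4)*(⅓))*0 = -28*⅓*0 = -28/3*0 = 0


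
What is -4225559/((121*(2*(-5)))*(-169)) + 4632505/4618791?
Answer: -1428436379363/72653582430 ≈ -19.661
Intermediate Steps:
-4225559/((121*(2*(-5)))*(-169)) + 4632505/4618791 = -4225559/((121*(-10))*(-169)) + 4632505*(1/4618791) = -4225559/((-1210*(-169))) + 4632505/4618791 = -4225559/204490 + 4632505/4618791 = -4225559*1/204490 + 4632505/4618791 = -325043/15730 + 4632505/4618791 = -1428436379363/72653582430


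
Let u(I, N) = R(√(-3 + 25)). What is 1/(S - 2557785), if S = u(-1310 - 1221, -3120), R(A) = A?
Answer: -2557785/6542264106203 - √22/6542264106203 ≈ -3.9096e-7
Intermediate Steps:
u(I, N) = √22 (u(I, N) = √(-3 + 25) = √22)
S = √22 ≈ 4.6904
1/(S - 2557785) = 1/(√22 - 2557785) = 1/(-2557785 + √22)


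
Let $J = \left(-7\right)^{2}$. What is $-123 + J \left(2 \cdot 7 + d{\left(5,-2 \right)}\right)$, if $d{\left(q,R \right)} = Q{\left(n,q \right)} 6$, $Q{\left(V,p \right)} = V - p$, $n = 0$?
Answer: $-907$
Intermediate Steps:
$d{\left(q,R \right)} = - 6 q$ ($d{\left(q,R \right)} = \left(0 - q\right) 6 = - q 6 = - 6 q$)
$J = 49$
$-123 + J \left(2 \cdot 7 + d{\left(5,-2 \right)}\right) = -123 + 49 \left(2 \cdot 7 - 30\right) = -123 + 49 \left(14 - 30\right) = -123 + 49 \left(-16\right) = -123 - 784 = -907$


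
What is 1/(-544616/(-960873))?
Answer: 960873/544616 ≈ 1.7643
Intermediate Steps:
1/(-544616/(-960873)) = 1/(-544616*(-1/960873)) = 1/(544616/960873) = 960873/544616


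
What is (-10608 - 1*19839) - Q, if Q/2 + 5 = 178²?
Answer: -93805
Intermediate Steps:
Q = 63358 (Q = -10 + 2*178² = -10 + 2*31684 = -10 + 63368 = 63358)
(-10608 - 1*19839) - Q = (-10608 - 1*19839) - 1*63358 = (-10608 - 19839) - 63358 = -30447 - 63358 = -93805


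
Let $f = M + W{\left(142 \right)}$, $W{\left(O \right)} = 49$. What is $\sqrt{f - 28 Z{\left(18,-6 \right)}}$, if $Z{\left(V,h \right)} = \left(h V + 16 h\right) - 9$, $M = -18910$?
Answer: $3 i \sqrt{1433} \approx 113.56 i$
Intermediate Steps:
$Z{\left(V,h \right)} = -9 + 16 h + V h$ ($Z{\left(V,h \right)} = \left(V h + 16 h\right) - 9 = \left(16 h + V h\right) - 9 = -9 + 16 h + V h$)
$f = -18861$ ($f = -18910 + 49 = -18861$)
$\sqrt{f - 28 Z{\left(18,-6 \right)}} = \sqrt{-18861 - 28 \left(-9 + 16 \left(-6\right) + 18 \left(-6\right)\right)} = \sqrt{-18861 - 28 \left(-9 - 96 - 108\right)} = \sqrt{-18861 - -5964} = \sqrt{-18861 + 5964} = \sqrt{-12897} = 3 i \sqrt{1433}$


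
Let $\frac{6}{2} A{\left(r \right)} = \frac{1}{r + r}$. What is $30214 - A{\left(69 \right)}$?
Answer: $\frac{12508595}{414} \approx 30214.0$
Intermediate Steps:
$A{\left(r \right)} = \frac{1}{6 r}$ ($A{\left(r \right)} = \frac{1}{3 \left(r + r\right)} = \frac{1}{3 \cdot 2 r} = \frac{\frac{1}{2} \frac{1}{r}}{3} = \frac{1}{6 r}$)
$30214 - A{\left(69 \right)} = 30214 - \frac{1}{6 \cdot 69} = 30214 - \frac{1}{6} \cdot \frac{1}{69} = 30214 - \frac{1}{414} = \frac{12508595}{414}$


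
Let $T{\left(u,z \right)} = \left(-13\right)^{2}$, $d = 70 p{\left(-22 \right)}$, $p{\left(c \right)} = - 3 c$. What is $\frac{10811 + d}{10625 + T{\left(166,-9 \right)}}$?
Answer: $\frac{15431}{10794} \approx 1.4296$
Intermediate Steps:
$d = 4620$ ($d = 70 \left(\left(-3\right) \left(-22\right)\right) = 70 \cdot 66 = 4620$)
$T{\left(u,z \right)} = 169$
$\frac{10811 + d}{10625 + T{\left(166,-9 \right)}} = \frac{10811 + 4620}{10625 + 169} = \frac{15431}{10794}$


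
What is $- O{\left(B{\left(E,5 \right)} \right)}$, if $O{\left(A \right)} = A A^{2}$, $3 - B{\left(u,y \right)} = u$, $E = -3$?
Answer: $-216$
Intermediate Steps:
$B{\left(u,y \right)} = 3 - u$
$O{\left(A \right)} = A^{3}$
$- O{\left(B{\left(E,5 \right)} \right)} = - \left(3 - -3\right)^{3} = - \left(3 + 3\right)^{3} = - 6^{3} = \left(-1\right) 216 = -216$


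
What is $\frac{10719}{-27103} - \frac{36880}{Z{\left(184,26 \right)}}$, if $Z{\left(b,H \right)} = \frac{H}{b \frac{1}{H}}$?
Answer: $- \frac{45981508951}{4580407} \approx -10039.0$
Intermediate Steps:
$Z{\left(b,H \right)} = \frac{H^{2}}{b}$ ($Z{\left(b,H \right)} = H \frac{H}{b} = \frac{H^{2}}{b}$)
$\frac{10719}{-27103} - \frac{36880}{Z{\left(184,26 \right)}} = \frac{10719}{-27103} - \frac{36880}{26^{2} \cdot \frac{1}{184}} = 10719 \left(- \frac{1}{27103}\right) - \frac{36880}{676 \cdot \frac{1}{184}} = - \frac{10719}{27103} - \frac{36880}{\frac{169}{46}} = - \frac{10719}{27103} - \frac{1696480}{169} = - \frac{45981508951}{4580407}$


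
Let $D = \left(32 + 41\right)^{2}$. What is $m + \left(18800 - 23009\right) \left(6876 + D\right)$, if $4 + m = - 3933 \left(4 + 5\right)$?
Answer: $-51406246$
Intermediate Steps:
$D = 5329$ ($D = 73^{2} = 5329$)
$m = -35401$ ($m = -4 - 3933 \left(4 + 5\right) = -4 - 35397 = -35401$)
$m + \left(18800 - 23009\right) \left(6876 + D\right) = -35401 + \left(18800 - 23009\right) \left(6876 + 5329\right) = -35401 - 51370845 = -51406246$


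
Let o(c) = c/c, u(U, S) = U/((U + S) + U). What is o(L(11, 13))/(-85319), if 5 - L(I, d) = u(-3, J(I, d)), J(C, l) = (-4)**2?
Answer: -1/85319 ≈ -1.1721e-5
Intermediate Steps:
J(C, l) = 16
u(U, S) = U/(S + 2*U) (u(U, S) = U/((S + U) + U) = U/(S + 2*U))
L(I, d) = 53/10 (L(I, d) = 5 - (-3)/(16 + 2*(-3)) = 5 - (-3)/(16 - 6) = 5 - (-3)/10 = 5 - 1*(-3/10) = 5 + 3/10 = 53/10)
o(c) = 1
o(L(11, 13))/(-85319) = 1/(-85319) = 1*(-1/85319) = -1/85319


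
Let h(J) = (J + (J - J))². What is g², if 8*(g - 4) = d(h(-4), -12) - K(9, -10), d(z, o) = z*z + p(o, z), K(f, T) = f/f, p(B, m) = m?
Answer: 91809/64 ≈ 1434.5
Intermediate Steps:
K(f, T) = 1
h(J) = J² (h(J) = (J + 0)² = J²)
d(z, o) = z + z² (d(z, o) = z*z + z = z² + z = z + z²)
g = 303/8 (g = 4 + ((-4)²*(1 + (-4)²) - 1*1)/8 = 4 + (16*(1 + 16) - 1)/8 = 4 + (16*17 - 1)/8 = 4 + (272 - 1)/8 = 4 + (⅛)*271 = 4 + 271/8 = 303/8 ≈ 37.875)
g² = (303/8)² = 91809/64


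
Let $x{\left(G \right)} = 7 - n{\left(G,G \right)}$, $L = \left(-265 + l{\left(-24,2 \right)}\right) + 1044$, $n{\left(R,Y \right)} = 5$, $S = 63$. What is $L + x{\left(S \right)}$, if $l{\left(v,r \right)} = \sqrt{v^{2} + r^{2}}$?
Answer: $781 + 2 \sqrt{145} \approx 805.08$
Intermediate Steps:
$l{\left(v,r \right)} = \sqrt{r^{2} + v^{2}}$
$L = 779 + 2 \sqrt{145}$ ($L = \left(-265 + \sqrt{2^{2} + \left(-24\right)^{2}}\right) + 1044 = \left(-265 + \sqrt{4 + 576}\right) + 1044 = \left(-265 + \sqrt{580}\right) + 1044 = \left(-265 + 2 \sqrt{145}\right) + 1044 = 779 + 2 \sqrt{145} \approx 803.08$)
$x{\left(G \right)} = 2$ ($x{\left(G \right)} = 7 - 5 = 2$)
$L + x{\left(S \right)} = \left(779 + 2 \sqrt{145}\right) + 2 = 781 + 2 \sqrt{145}$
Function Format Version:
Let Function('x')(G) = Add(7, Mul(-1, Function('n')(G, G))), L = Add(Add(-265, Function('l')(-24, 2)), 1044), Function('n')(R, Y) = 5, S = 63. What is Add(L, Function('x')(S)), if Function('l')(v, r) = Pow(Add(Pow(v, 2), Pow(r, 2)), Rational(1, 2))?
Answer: Add(781, Mul(2, Pow(145, Rational(1, 2)))) ≈ 805.08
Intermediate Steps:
Function('l')(v, r) = Pow(Add(Pow(r, 2), Pow(v, 2)), Rational(1, 2))
L = Add(779, Mul(2, Pow(145, Rational(1, 2)))) (L = Add(Add(-265, Pow(Add(Pow(2, 2), Pow(-24, 2)), Rational(1, 2))), 1044) = Add(Add(-265, Pow(Add(4, 576), Rational(1, 2))), 1044) = Add(Add(-265, Pow(580, Rational(1, 2))), 1044) = Add(Add(-265, Mul(2, Pow(145, Rational(1, 2)))), 1044) = Add(779, Mul(2, Pow(145, Rational(1, 2)))) ≈ 803.08)
Function('x')(G) = 2 (Function('x')(G) = Add(7, Mul(-1, 5)) = Add(7, -5) = 2)
Add(L, Function('x')(S)) = Add(Add(779, Mul(2, Pow(145, Rational(1, 2)))), 2) = Add(781, Mul(2, Pow(145, Rational(1, 2))))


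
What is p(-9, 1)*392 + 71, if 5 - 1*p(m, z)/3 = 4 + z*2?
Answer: -1105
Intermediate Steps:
p(m, z) = 3 - 6*z (p(m, z) = 15 - 3*(4 + z*2) = 15 - 3*(4 + 2*z) = 15 + (-12 - 6*z) = 3 - 6*z)
p(-9, 1)*392 + 71 = (3 - 6*1)*392 + 71 = (3 - 6)*392 + 71 = -3*392 + 71 = -1176 + 71 = -1105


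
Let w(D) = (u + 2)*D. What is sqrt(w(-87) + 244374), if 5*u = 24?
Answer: 4*sqrt(380910)/5 ≈ 493.74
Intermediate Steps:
u = 24/5 (u = (1/5)*24 = 24/5 ≈ 4.8000)
w(D) = 34*D/5 (w(D) = (24/5 + 2)*D = 34*D/5)
sqrt(w(-87) + 244374) = sqrt((34/5)*(-87) + 244374) = sqrt(-2958/5 + 244374) = sqrt(1218912/5) = 4*sqrt(380910)/5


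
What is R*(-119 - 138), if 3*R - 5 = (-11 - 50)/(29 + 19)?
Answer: -46003/144 ≈ -319.47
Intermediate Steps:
R = 179/144 (R = 5/3 + ((-11 - 50)/(29 + 19))/3 = 5/3 + (-61/48)/3 = 5/3 + (-61*1/48)/3 = 5/3 + (1/3)*(-61/48) = 5/3 - 61/144 = 179/144 ≈ 1.2431)
R*(-119 - 138) = 179*(-119 - 138)/144 = (179/144)*(-257) = -46003/144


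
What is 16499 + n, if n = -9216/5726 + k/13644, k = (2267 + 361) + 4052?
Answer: 161113232129/9765693 ≈ 16498.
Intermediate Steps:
k = 6680 (k = 2628 + 4052 = 6680)
n = -10936678/9765693 (n = -9216/5726 + 6680/13644 = -9216*1/5726 + 6680*(1/13644) = -4608/2863 + 1670/3411 = -10936678/9765693 ≈ -1.1199)
16499 + n = 16499 - 10936678/9765693 = 161113232129/9765693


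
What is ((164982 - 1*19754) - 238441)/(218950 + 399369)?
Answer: -93213/618319 ≈ -0.15075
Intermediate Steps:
((164982 - 1*19754) - 238441)/(218950 + 399369) = ((164982 - 19754) - 238441)/618319 = (145228 - 238441)*(1/618319) = -93213*1/618319 = -93213/618319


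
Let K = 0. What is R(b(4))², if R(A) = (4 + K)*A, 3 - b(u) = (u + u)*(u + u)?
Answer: 59536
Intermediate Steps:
b(u) = 3 - 4*u² (b(u) = 3 - (u + u)*(u + u) = 3 - 2*u*2*u = 3 - 4*u²)
R(A) = 4*A (R(A) = (4 + 0)*A = 4*A)
R(b(4))² = (4*(3 - 4*4²))² = (4*(3 - 4*16))² = (4*(3 - 64))² = (4*(-61))² = (-244)² = 59536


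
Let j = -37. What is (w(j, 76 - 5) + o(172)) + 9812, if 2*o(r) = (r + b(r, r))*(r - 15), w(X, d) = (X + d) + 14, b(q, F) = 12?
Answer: 24304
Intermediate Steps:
w(X, d) = 14 + X + d
o(r) = (-15 + r)*(12 + r)/2 (o(r) = ((r + 12)*(r - 15))/2 = ((12 + r)*(-15 + r))/2 = ((-15 + r)*(12 + r))/2 = (-15 + r)*(12 + r)/2)
(w(j, 76 - 5) + o(172)) + 9812 = ((14 - 37 + (76 - 5)) + (-90 + (½)*172² - 3/2*172)) + 9812 = ((14 - 37 + 71) + (-90 + (½)*29584 - 258)) + 9812 = (48 + (-90 + 14792 - 258)) + 9812 = (48 + 14444) + 9812 = 14492 + 9812 = 24304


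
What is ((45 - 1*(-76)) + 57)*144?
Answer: 25632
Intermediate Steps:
((45 - 1*(-76)) + 57)*144 = ((45 + 76) + 57)*144 = (121 + 57)*144 = 178*144 = 25632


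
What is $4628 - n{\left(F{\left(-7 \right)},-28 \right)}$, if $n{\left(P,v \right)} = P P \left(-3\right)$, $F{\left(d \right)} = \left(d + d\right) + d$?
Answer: $5951$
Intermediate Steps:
$F{\left(d \right)} = 3 d$ ($F{\left(d \right)} = 2 d + d = 3 d$)
$n{\left(P,v \right)} = - 3 P^{2}$ ($n{\left(P,v \right)} = P^{2} \left(-3\right) = - 3 P^{2}$)
$4628 - n{\left(F{\left(-7 \right)},-28 \right)} = 4628 - - 3 \left(3 \left(-7\right)\right)^{2} = 4628 - - 3 \left(-21\right)^{2} = 4628 - \left(-3\right) 441 = 4628 - -1323 = 4628 + 1323 = 5951$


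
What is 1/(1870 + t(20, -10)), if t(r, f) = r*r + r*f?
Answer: 1/2070 ≈ 0.00048309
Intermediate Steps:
t(r, f) = r**2 + f*r
1/(1870 + t(20, -10)) = 1/(1870 + 20*(-10 + 20)) = 1/(1870 + 20*10) = 1/(1870 + 200) = 1/2070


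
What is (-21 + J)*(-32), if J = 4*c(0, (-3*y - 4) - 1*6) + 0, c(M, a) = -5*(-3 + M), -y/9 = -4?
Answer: -1248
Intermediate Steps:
y = 36 (y = -9*(-4) = 36)
c(M, a) = 15 - 5*M
J = 60 (J = 4*(15 - 5*0) + 0 = 4*(15 + 0) + 0 = 4*15 + 0 = 60 + 0 = 60)
(-21 + J)*(-32) = (-21 + 60)*(-32) = 39*(-32) = -1248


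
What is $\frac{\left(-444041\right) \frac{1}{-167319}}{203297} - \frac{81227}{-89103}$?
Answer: $\frac{921004194295628}{1010292902517843} \approx 0.91162$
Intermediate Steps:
$\frac{\left(-444041\right) \frac{1}{-167319}}{203297} - \frac{81227}{-89103} = \left(-444041\right) \left(- \frac{1}{167319}\right) \frac{1}{203297} - - \frac{81227}{89103} = \frac{444041}{167319} \cdot \frac{1}{203297} + \frac{81227}{89103} = \frac{444041}{34015450743} + \frac{81227}{89103} = \frac{921004194295628}{1010292902517843}$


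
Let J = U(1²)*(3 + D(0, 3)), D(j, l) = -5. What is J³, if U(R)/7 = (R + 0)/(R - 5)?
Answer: 343/8 ≈ 42.875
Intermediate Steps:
U(R) = 7*R/(-5 + R) (U(R) = 7*((R + 0)/(R - 5)) = 7*(R/(-5 + R)) = 7*R/(-5 + R))
J = 7/2 (J = (7*1²/(-5 + 1²))*(3 - 5) = (7*1/(-5 + 1))*(-2) = (7*1/(-4))*(-2) = (7*1*(-¼))*(-2) = -7/4*(-2) = 7/2 ≈ 3.5000)
J³ = (7/2)³ = 343/8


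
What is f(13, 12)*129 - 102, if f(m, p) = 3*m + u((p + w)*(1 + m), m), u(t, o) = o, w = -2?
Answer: 6606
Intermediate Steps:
f(m, p) = 4*m (f(m, p) = 3*m + m = 4*m)
f(13, 12)*129 - 102 = (4*13)*129 - 102 = 52*129 - 102 = 6708 - 102 = 6606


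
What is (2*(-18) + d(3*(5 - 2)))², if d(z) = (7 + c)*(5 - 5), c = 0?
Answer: 1296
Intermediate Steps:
d(z) = 0 (d(z) = (7 + 0)*(5 - 5) = 7*0 = 0)
(2*(-18) + d(3*(5 - 2)))² = (2*(-18) + 0)² = (-36 + 0)² = (-36)² = 1296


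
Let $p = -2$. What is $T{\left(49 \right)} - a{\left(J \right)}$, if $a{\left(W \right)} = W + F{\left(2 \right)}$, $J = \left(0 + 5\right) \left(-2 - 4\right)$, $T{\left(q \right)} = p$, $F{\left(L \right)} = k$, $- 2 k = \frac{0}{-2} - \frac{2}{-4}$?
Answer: $\frac{113}{4} \approx 28.25$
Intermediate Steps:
$k = - \frac{1}{4}$ ($k = - \frac{\frac{0}{-2} - \frac{2}{-4}}{2} = - \frac{0 \left(- \frac{1}{2}\right) - - \frac{1}{2}}{2} = - \frac{0 + \frac{1}{2}}{2} = \left(- \frac{1}{2}\right) \frac{1}{2} = - \frac{1}{4} \approx -0.25$)
$F{\left(L \right)} = - \frac{1}{4}$
$T{\left(q \right)} = -2$
$J = -30$ ($J = 5 \left(-2 - 4\right) = 5 \left(-6\right) = -30$)
$a{\left(W \right)} = - \frac{1}{4} + W$ ($a{\left(W \right)} = W - \frac{1}{4} = - \frac{1}{4} + W$)
$T{\left(49 \right)} - a{\left(J \right)} = -2 - \left(- \frac{1}{4} - 30\right) = -2 - - \frac{121}{4} = -2 + \frac{121}{4} = \frac{113}{4}$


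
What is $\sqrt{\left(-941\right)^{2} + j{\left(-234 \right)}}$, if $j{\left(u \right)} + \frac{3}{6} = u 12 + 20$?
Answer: $\frac{\sqrt{3530770}}{2} \approx 939.52$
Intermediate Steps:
$j{\left(u \right)} = \frac{39}{2} + 12 u$ ($j{\left(u \right)} = - \frac{1}{2} + \left(u 12 + 20\right) = - \frac{1}{2} + \left(12 u + 20\right) = - \frac{1}{2} + \left(20 + 12 u\right) = \frac{39}{2} + 12 u$)
$\sqrt{\left(-941\right)^{2} + j{\left(-234 \right)}} = \sqrt{\left(-941\right)^{2} + \left(\frac{39}{2} + 12 \left(-234\right)\right)} = \sqrt{885481 + \left(\frac{39}{2} - 2808\right)} = \sqrt{885481 - \frac{5577}{2}} = \sqrt{\frac{1765385}{2}} = \frac{\sqrt{3530770}}{2}$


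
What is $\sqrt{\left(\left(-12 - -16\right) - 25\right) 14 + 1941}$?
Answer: $3 \sqrt{183} \approx 40.583$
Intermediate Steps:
$\sqrt{\left(\left(-12 - -16\right) - 25\right) 14 + 1941} = \sqrt{\left(\left(-12 + 16\right) - 25\right) 14 + 1941} = \sqrt{\left(4 - 25\right) 14 + 1941} = \sqrt{\left(-21\right) 14 + 1941} = \sqrt{-294 + 1941} = \sqrt{1647} = 3 \sqrt{183}$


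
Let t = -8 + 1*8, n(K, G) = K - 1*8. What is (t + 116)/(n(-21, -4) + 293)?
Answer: 29/66 ≈ 0.43939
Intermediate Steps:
n(K, G) = -8 + K (n(K, G) = K - 8 = -8 + K)
t = 0 (t = -8 + 8 = 0)
(t + 116)/(n(-21, -4) + 293) = (0 + 116)/((-8 - 21) + 293) = 116/(-29 + 293) = 116/264 = 116*(1/264) = 29/66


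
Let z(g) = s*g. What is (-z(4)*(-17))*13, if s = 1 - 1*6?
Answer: -4420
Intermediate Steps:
s = -5 (s = 1 - 6 = -5)
z(g) = -5*g
(-z(4)*(-17))*13 = (-(-5)*4*(-17))*13 = (-1*(-20)*(-17))*13 = (20*(-17))*13 = -340*13 = -4420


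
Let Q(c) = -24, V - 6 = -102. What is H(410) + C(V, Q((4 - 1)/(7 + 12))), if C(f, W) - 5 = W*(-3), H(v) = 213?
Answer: 290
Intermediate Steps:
V = -96 (V = 6 - 102 = -96)
C(f, W) = 5 - 3*W (C(f, W) = 5 + W*(-3) = 5 - 3*W)
H(410) + C(V, Q((4 - 1)/(7 + 12))) = 213 + (5 - 3*(-24)) = 213 + (5 + 72) = 213 + 77 = 290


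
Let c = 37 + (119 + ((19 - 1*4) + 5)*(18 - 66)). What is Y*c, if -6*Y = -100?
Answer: -13400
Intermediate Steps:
Y = 50/3 (Y = -1/6*(-100) = 50/3 ≈ 16.667)
c = -804 (c = 37 + (119 + ((19 - 4) + 5)*(-48)) = 37 + (119 + (15 + 5)*(-48)) = 37 + (119 + 20*(-48)) = 37 + (119 - 960) = 37 - 841 = -804)
Y*c = (50/3)*(-804) = -13400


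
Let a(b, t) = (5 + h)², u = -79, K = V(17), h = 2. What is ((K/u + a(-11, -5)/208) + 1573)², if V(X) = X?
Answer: 668112435232641/270010624 ≈ 2.4744e+6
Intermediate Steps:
K = 17
a(b, t) = 49 (a(b, t) = (5 + 2)² = 7² = 49)
((K/u + a(-11, -5)/208) + 1573)² = ((17/(-79) + 49/208) + 1573)² = ((17*(-1/79) + 49*(1/208)) + 1573)² = ((-17/79 + 49/208) + 1573)² = (335/16432 + 1573)² = (25847871/16432)² = 668112435232641/270010624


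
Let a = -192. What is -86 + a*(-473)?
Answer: 90730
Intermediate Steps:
-86 + a*(-473) = -86 - 192*(-473) = -86 + 90816 = 90730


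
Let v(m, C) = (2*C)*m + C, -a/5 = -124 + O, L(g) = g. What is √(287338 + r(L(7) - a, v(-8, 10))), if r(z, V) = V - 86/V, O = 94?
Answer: √64617429/15 ≈ 535.90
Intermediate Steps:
a = 150 (a = -5*(-124 + 94) = -5*(-30) = 150)
v(m, C) = C + 2*C*m (v(m, C) = 2*C*m + C = C + 2*C*m)
√(287338 + r(L(7) - a, v(-8, 10))) = √(287338 + (10*(1 + 2*(-8)) - 86*1/(10*(1 + 2*(-8))))) = √(287338 + (10*(1 - 16) - 86*1/(10*(1 - 16)))) = √(287338 + (10*(-15) - 86/(10*(-15)))) = √(287338 + (-150 - 86/(-150))) = √(287338 + (-150 - 86*(-1/150))) = √(287338 + (-150 + 43/75)) = √(287338 - 11207/75) = √(21539143/75) = √64617429/15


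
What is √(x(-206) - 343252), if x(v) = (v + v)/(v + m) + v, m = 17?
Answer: 5*I*√54527046/63 ≈ 586.05*I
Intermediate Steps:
x(v) = v + 2*v/(17 + v) (x(v) = (v + v)/(v + 17) + v = (2*v)/(17 + v) + v = 2*v/(17 + v) + v = v + 2*v/(17 + v))
√(x(-206) - 343252) = √(-206*(19 - 206)/(17 - 206) - 343252) = √(-206*(-187)/(-189) - 343252) = √(-206*(-1/189)*(-187) - 343252) = √(-38522/189 - 343252) = √(-64913150/189) = 5*I*√54527046/63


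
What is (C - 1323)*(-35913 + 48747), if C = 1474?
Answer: 1937934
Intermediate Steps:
(C - 1323)*(-35913 + 48747) = (1474 - 1323)*(-35913 + 48747) = 151*12834 = 1937934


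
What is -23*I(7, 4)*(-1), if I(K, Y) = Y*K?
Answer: 644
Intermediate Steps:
I(K, Y) = K*Y
-23*I(7, 4)*(-1) = -161*4*(-1) = -23*28*(-1) = -644*(-1) = 644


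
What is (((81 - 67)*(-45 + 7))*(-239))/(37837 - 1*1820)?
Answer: 127148/36017 ≈ 3.5302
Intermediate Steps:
(((81 - 67)*(-45 + 7))*(-239))/(37837 - 1*1820) = ((14*(-38))*(-239))/(37837 - 1820) = -532*(-239)/36017 = 127148*(1/36017) = 127148/36017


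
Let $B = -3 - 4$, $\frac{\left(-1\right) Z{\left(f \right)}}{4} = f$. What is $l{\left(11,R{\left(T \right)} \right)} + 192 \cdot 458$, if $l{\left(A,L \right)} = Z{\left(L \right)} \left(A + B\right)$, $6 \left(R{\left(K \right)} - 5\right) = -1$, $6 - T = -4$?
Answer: $\frac{263576}{3} \approx 87859.0$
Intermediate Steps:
$T = 10$ ($T = 6 - -4 = 6 + 4 = 10$)
$R{\left(K \right)} = \frac{29}{6}$ ($R{\left(K \right)} = 5 + \frac{1}{6} \left(-1\right) = 5 - \frac{1}{6} = \frac{29}{6}$)
$Z{\left(f \right)} = - 4 f$
$B = -7$ ($B = -3 - 4 = -7$)
$l{\left(A,L \right)} = - 4 L \left(-7 + A\right)$ ($l{\left(A,L \right)} = - 4 L \left(A - 7\right) = - 4 L \left(-7 + A\right)$)
$l{\left(11,R{\left(T \right)} \right)} + 192 \cdot 458 = 4 \cdot \frac{29}{6} \left(7 - 11\right) + 192 \cdot 458 = 4 \cdot \frac{29}{6} \left(7 - 11\right) + 87936 = 4 \cdot \frac{29}{6} \left(-4\right) + 87936 = - \frac{232}{3} + 87936 = \frac{263576}{3}$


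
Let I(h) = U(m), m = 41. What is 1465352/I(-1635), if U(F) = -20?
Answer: -366338/5 ≈ -73268.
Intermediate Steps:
I(h) = -20
1465352/I(-1635) = 1465352/(-20) = 1465352*(-1/20) = -366338/5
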